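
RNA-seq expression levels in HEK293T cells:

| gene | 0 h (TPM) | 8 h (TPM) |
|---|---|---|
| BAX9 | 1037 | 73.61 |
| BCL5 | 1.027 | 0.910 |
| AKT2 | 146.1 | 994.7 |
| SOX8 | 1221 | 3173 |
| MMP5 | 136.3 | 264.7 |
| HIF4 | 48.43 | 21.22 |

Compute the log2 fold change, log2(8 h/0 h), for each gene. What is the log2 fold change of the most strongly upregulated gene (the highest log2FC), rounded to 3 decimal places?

2.767

log2(73.61/1037) = -3.816  (BAX9)
log2(0.910/1.027) = -0.174  (BCL5)
log2(994.7/146.1) = 2.767  (AKT2)
log2(3173/1221) = 1.378  (SOX8)
log2(264.7/136.3) = 0.958  (MMP5)
log2(21.22/48.43) = -1.190  (HIF4)
AKT2 is most strongly upregulated.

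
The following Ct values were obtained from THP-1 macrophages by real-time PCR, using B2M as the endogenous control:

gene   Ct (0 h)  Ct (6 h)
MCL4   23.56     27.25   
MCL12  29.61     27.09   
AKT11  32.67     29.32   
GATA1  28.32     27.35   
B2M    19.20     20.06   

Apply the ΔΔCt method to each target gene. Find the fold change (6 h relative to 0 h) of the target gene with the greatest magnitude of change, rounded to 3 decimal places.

18.507

MCL4: ΔΔCt = (27.25−20.06) − (23.56−19.20) = 7.19 − 4.36 = 2.83; fold change = 2^-2.83 = 0.141
MCL12: ΔΔCt = (27.09−20.06) − (29.61−19.20) = 7.03 − 10.41 = -3.38; fold change = 2^3.38 = 10.411
AKT11: ΔΔCt = (29.32−20.06) − (32.67−19.20) = 9.26 − 13.47 = -4.21; fold change = 2^4.21 = 18.507
GATA1: ΔΔCt = (27.35−20.06) − (28.32−19.20) = 7.29 − 9.12 = -1.83; fold change = 2^1.83 = 3.555
AKT11 has the largest |ΔΔCt| = 4.21.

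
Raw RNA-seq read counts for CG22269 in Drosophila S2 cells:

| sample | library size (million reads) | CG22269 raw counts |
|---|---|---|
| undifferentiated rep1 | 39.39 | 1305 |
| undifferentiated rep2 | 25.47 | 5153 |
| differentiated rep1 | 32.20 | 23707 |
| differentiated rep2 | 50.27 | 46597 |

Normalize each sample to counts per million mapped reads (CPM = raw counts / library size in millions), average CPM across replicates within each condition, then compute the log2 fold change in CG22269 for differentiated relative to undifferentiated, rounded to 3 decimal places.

2.820

CPM(undifferentiated rep1) = 1305 / 39.39 = 33.1302
CPM(undifferentiated rep2) = 5153 / 25.47 = 202.3165
CPM(differentiated rep1) = 23707 / 32.20 = 736.2422
CPM(differentiated rep2) = 46597 / 50.27 = 926.9346
mean CPM(undifferentiated) = 117.7233; mean CPM(differentiated) = 831.5884
Fold change = 831.5884 / 117.7233 = 7.06392
log2(7.06392) = 2.8205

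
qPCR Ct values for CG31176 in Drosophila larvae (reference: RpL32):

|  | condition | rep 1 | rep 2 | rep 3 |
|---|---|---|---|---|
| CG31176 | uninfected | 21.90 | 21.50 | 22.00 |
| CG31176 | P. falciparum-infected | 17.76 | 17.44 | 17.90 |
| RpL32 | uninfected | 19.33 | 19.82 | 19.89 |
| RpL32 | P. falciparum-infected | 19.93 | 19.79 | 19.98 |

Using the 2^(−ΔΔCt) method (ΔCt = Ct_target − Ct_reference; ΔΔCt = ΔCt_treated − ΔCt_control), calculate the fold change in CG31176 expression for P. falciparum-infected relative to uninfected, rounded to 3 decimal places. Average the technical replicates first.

19.973

Mean Ct: CG31176 uninfected 21.800; CG31176 P. falciparum-infected 17.700; RpL32 uninfected 19.680; RpL32 P. falciparum-infected 19.900
ΔCt(uninfected) = 21.800 − 19.680 = 2.120
ΔCt(P. falciparum-infected) = 17.700 − 19.900 = -2.200
ΔΔCt = -2.200 − 2.120 = -4.320
Fold change = 2^(−(-4.320)) = 2^4.320 = 19.9733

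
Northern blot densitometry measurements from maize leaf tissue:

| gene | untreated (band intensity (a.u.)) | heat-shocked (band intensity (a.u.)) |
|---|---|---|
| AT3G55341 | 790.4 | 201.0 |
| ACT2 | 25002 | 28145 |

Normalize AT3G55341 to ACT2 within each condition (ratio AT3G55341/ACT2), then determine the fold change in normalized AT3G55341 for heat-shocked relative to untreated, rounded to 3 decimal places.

0.226

AT3G55341/ACT2 (untreated) = 790.4 / 25002 = 0.031613
AT3G55341/ACT2 (heat-shocked) = 201.0 / 28145 = 0.0071416
Fold change = 0.0071416 / 0.031613 = 0.2259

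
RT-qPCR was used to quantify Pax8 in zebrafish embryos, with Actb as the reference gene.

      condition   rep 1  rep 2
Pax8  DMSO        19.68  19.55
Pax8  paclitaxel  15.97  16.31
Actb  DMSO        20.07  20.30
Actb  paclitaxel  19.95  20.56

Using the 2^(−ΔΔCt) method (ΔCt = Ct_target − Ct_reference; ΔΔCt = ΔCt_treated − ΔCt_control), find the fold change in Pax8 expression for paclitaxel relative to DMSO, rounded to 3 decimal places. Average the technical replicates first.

Mean Ct: Pax8 DMSO 19.615; Pax8 paclitaxel 16.140; Actb DMSO 20.185; Actb paclitaxel 20.255
ΔCt(DMSO) = 19.615 − 20.185 = -0.570
ΔCt(paclitaxel) = 16.140 − 20.255 = -4.115
ΔΔCt = -4.115 − (-0.570) = -3.545
Fold change = 2^(−(-3.545)) = 2^3.545 = 11.6722

11.672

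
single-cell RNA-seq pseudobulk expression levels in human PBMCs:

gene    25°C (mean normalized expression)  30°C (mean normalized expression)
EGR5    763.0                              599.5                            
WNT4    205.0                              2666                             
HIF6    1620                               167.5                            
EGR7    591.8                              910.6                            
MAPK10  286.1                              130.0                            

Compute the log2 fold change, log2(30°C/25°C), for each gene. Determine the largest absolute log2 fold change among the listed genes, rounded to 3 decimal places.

3.701

log2(599.5/763.0) = -0.348  (EGR5)
log2(2666/205.0) = 3.701  (WNT4)
log2(167.5/1620) = -3.274  (HIF6)
log2(910.6/591.8) = 0.622  (EGR7)
log2(130.0/286.1) = -1.138  (MAPK10)
The largest magnitude belongs to WNT4.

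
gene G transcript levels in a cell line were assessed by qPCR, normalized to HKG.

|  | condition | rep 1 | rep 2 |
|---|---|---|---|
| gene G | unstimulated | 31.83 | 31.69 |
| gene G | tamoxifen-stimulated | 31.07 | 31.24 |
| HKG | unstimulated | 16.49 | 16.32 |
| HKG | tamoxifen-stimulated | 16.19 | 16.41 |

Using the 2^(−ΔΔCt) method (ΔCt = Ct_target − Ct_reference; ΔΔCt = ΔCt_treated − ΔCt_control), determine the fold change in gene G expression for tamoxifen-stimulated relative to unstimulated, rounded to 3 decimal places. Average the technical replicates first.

1.414

Mean Ct: gene G unstimulated 31.760; gene G tamoxifen-stimulated 31.155; HKG unstimulated 16.405; HKG tamoxifen-stimulated 16.300
ΔCt(unstimulated) = 31.760 − 16.405 = 15.355
ΔCt(tamoxifen-stimulated) = 31.155 − 16.300 = 14.855
ΔΔCt = 14.855 − 15.355 = -0.500
Fold change = 2^(−(-0.500)) = 2^0.500 = 1.4142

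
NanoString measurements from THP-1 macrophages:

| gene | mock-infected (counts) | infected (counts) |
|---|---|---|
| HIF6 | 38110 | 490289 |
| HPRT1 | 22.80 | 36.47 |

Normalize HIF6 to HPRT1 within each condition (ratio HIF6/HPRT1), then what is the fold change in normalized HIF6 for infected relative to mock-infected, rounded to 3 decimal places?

HIF6/HPRT1 (mock-infected) = 38110 / 22.80 = 1671.5
HIF6/HPRT1 (infected) = 490289 / 36.47 = 13444
Fold change = 13444 / 1671.5 = 8.0429

8.043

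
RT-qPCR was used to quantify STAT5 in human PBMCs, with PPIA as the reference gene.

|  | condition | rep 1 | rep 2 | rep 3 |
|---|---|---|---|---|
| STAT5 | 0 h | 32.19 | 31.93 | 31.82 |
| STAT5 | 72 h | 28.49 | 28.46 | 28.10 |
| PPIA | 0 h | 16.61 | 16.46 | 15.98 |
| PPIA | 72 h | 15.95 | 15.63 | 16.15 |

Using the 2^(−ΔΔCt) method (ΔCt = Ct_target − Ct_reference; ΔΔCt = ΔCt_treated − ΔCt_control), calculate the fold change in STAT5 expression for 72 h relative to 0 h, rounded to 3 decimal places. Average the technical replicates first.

9.126

Mean Ct: STAT5 0 h 31.980; STAT5 72 h 28.350; PPIA 0 h 16.350; PPIA 72 h 15.910
ΔCt(0 h) = 31.980 − 16.350 = 15.630
ΔCt(72 h) = 28.350 − 15.910 = 12.440
ΔΔCt = 12.440 − 15.630 = -3.190
Fold change = 2^(−(-3.190)) = 2^3.190 = 9.1261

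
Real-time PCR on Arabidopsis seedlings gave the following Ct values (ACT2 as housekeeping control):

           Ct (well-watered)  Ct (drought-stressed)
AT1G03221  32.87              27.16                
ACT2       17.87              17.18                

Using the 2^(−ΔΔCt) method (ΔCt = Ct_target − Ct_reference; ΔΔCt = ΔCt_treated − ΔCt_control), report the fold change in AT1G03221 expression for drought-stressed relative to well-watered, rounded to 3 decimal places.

32.447

ΔCt(well-watered) = 32.870 − 17.870 = 15.000
ΔCt(drought-stressed) = 27.160 − 17.180 = 9.980
ΔΔCt = 9.980 − 15.000 = -5.020
Fold change = 2^(−(-5.020)) = 2^5.020 = 32.4467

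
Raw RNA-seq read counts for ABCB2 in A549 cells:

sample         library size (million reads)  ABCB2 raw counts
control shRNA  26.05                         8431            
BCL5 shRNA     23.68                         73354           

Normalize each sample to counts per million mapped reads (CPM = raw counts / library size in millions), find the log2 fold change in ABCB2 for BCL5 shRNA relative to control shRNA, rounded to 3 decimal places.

CPM(control shRNA) = 8431 / 26.05 = 323.6468
CPM(BCL5 shRNA) = 73354 / 23.68 = 3097.7196
Fold change = 3097.7196 / 323.6468 = 9.57130
log2(9.57130) = 3.2587

3.259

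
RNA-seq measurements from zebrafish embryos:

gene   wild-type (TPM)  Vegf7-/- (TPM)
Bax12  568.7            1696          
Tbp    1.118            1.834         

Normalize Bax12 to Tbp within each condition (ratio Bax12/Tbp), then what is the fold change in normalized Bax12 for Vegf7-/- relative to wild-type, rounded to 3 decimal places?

1.818

Bax12/Tbp (wild-type) = 568.7 / 1.118 = 508.68
Bax12/Tbp (Vegf7-/-) = 1696 / 1.834 = 924.75
Fold change = 924.75 / 508.68 = 1.8180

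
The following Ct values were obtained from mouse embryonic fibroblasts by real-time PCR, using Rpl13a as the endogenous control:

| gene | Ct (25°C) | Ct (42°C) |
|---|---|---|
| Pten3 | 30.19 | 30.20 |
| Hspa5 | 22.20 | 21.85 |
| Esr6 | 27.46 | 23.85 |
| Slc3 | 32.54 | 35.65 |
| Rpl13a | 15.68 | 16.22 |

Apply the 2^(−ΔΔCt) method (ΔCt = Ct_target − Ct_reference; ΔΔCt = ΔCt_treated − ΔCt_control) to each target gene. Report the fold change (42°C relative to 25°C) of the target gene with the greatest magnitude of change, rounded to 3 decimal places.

17.753

Pten3: ΔΔCt = (30.20−16.22) − (30.19−15.68) = 13.98 − 14.51 = -0.53; fold change = 2^0.53 = 1.444
Hspa5: ΔΔCt = (21.85−16.22) − (22.20−15.68) = 5.63 − 6.52 = -0.89; fold change = 2^0.89 = 1.853
Esr6: ΔΔCt = (23.85−16.22) − (27.46−15.68) = 7.63 − 11.78 = -4.15; fold change = 2^4.15 = 17.753
Slc3: ΔΔCt = (35.65−16.22) − (32.54−15.68) = 19.43 − 16.86 = 2.57; fold change = 2^-2.57 = 0.168
Esr6 has the largest |ΔΔCt| = 4.15.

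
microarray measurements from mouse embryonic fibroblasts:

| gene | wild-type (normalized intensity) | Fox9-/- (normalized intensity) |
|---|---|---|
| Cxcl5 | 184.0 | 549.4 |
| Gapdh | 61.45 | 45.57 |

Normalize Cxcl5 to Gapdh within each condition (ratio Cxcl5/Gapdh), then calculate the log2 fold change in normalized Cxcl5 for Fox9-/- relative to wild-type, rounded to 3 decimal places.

Cxcl5/Gapdh (wild-type) = 184.0 / 61.45 = 2.9943
Cxcl5/Gapdh (Fox9-/-) = 549.4 / 45.57 = 12.056
Fold change = 12.056 / 2.9943 = 4.0264
log2(4.0264) = 2.0095

2.009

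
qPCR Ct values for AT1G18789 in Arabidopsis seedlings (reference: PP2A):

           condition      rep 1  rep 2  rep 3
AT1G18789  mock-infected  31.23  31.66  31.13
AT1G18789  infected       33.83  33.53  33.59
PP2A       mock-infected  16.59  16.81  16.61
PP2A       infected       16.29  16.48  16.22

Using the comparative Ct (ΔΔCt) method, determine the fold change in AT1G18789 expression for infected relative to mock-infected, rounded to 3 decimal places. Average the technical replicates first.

0.159

Mean Ct: AT1G18789 mock-infected 31.340; AT1G18789 infected 33.650; PP2A mock-infected 16.670; PP2A infected 16.330
ΔCt(mock-infected) = 31.340 − 16.670 = 14.670
ΔCt(infected) = 33.650 − 16.330 = 17.320
ΔΔCt = 17.320 − 14.670 = 2.650
Fold change = 2^(−2.650) = 0.1593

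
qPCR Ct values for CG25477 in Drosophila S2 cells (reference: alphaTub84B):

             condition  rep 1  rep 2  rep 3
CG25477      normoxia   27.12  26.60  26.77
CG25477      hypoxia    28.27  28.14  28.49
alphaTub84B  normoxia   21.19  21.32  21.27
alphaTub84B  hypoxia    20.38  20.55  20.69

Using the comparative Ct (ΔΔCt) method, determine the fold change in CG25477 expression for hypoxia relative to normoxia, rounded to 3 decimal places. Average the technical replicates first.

Mean Ct: CG25477 normoxia 26.830; CG25477 hypoxia 28.300; alphaTub84B normoxia 21.260; alphaTub84B hypoxia 20.540
ΔCt(normoxia) = 26.830 − 21.260 = 5.570
ΔCt(hypoxia) = 28.300 − 20.540 = 7.760
ΔΔCt = 7.760 − 5.570 = 2.190
Fold change = 2^(−2.190) = 0.2192

0.219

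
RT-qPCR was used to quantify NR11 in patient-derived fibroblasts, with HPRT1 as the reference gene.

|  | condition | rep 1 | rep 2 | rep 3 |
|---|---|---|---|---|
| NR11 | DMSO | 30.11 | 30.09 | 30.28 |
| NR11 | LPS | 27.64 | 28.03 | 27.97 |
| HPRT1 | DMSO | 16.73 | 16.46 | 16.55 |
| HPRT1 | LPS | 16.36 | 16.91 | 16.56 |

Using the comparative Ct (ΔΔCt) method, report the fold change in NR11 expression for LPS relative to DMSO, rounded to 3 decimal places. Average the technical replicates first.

4.959

Mean Ct: NR11 DMSO 30.160; NR11 LPS 27.880; HPRT1 DMSO 16.580; HPRT1 LPS 16.610
ΔCt(DMSO) = 30.160 − 16.580 = 13.580
ΔCt(LPS) = 27.880 − 16.610 = 11.270
ΔΔCt = 11.270 − 13.580 = -2.310
Fold change = 2^(−(-2.310)) = 2^2.310 = 4.9588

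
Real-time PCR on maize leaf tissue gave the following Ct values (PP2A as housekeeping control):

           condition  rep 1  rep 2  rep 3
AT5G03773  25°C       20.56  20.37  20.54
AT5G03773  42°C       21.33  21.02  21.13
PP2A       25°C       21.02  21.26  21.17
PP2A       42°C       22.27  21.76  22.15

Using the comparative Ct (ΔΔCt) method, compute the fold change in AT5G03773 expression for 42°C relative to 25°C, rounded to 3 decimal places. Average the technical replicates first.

Mean Ct: AT5G03773 25°C 20.490; AT5G03773 42°C 21.160; PP2A 25°C 21.150; PP2A 42°C 22.060
ΔCt(25°C) = 20.490 − 21.150 = -0.660
ΔCt(42°C) = 21.160 − 22.060 = -0.900
ΔΔCt = -0.900 − (-0.660) = -0.240
Fold change = 2^(−(-0.240)) = 2^0.240 = 1.1810

1.181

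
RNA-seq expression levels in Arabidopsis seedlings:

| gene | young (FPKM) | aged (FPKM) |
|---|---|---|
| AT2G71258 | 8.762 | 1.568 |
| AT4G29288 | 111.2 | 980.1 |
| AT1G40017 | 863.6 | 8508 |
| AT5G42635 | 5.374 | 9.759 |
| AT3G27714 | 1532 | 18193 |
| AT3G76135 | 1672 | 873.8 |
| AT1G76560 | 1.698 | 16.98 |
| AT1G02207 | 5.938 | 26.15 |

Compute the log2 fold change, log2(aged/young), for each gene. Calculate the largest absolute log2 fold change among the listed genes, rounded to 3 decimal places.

log2(1.568/8.762) = -2.482  (AT2G71258)
log2(980.1/111.2) = 3.140  (AT4G29288)
log2(8508/863.6) = 3.300  (AT1G40017)
log2(9.759/5.374) = 0.861  (AT5G42635)
log2(18193/1532) = 3.570  (AT3G27714)
log2(873.8/1672) = -0.936  (AT3G76135)
log2(16.98/1.698) = 3.322  (AT1G76560)
log2(26.15/5.938) = 2.139  (AT1G02207)
The largest magnitude belongs to AT3G27714.

3.570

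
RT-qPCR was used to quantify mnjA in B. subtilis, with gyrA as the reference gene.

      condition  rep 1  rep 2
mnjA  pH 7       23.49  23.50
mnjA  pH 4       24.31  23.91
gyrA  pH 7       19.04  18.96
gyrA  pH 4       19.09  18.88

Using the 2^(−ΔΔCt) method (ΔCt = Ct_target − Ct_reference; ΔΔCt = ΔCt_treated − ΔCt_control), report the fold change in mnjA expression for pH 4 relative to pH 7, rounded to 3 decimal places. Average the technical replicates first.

Mean Ct: mnjA pH 7 23.495; mnjA pH 4 24.110; gyrA pH 7 19.000; gyrA pH 4 18.985
ΔCt(pH 7) = 23.495 − 19.000 = 4.495
ΔCt(pH 4) = 24.110 − 18.985 = 5.125
ΔΔCt = 5.125 − 4.495 = 0.630
Fold change = 2^(−0.630) = 0.6462

0.646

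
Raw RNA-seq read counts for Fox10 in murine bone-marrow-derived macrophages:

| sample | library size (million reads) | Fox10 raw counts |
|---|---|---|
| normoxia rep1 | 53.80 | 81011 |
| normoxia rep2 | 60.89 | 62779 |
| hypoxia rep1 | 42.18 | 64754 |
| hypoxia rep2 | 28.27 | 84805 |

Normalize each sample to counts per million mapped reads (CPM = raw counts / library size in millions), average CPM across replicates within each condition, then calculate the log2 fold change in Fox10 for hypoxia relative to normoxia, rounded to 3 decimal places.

0.838

CPM(normoxia rep1) = 81011 / 53.80 = 1505.7807
CPM(normoxia rep2) = 62779 / 60.89 = 1031.0232
CPM(hypoxia rep1) = 64754 / 42.18 = 1535.1826
CPM(hypoxia rep2) = 84805 / 28.27 = 2999.8231
mean CPM(normoxia) = 1268.4019; mean CPM(hypoxia) = 2267.5028
Fold change = 2267.5028 / 1268.4019 = 1.78768
log2(1.78768) = 0.8381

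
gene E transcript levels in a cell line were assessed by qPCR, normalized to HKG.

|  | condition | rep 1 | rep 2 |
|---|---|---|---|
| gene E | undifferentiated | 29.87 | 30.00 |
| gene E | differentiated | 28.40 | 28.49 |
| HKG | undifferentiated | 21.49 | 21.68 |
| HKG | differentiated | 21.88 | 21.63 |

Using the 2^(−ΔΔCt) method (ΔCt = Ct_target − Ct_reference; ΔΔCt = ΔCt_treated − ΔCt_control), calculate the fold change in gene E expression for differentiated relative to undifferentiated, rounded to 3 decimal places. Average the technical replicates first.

3.160

Mean Ct: gene E undifferentiated 29.935; gene E differentiated 28.445; HKG undifferentiated 21.585; HKG differentiated 21.755
ΔCt(undifferentiated) = 29.935 − 21.585 = 8.350
ΔCt(differentiated) = 28.445 − 21.755 = 6.690
ΔΔCt = 6.690 − 8.350 = -1.660
Fold change = 2^(−(-1.660)) = 2^1.660 = 3.1602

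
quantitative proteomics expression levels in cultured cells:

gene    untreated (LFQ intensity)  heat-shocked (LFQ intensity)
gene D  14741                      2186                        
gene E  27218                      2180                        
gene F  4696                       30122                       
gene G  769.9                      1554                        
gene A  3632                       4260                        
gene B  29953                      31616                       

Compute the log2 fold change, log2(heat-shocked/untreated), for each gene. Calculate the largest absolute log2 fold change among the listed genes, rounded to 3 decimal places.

3.642

log2(2186/14741) = -2.753  (gene D)
log2(2180/27218) = -3.642  (gene E)
log2(30122/4696) = 2.681  (gene F)
log2(1554/769.9) = 1.013  (gene G)
log2(4260/3632) = 0.230  (gene A)
log2(31616/29953) = 0.078  (gene B)
The largest magnitude belongs to gene E.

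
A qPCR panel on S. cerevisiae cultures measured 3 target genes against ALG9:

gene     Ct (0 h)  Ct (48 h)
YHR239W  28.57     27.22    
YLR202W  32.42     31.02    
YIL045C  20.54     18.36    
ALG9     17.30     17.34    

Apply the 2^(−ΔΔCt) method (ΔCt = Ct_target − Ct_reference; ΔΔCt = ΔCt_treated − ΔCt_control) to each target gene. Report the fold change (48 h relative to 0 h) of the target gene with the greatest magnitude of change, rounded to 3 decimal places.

YHR239W: ΔΔCt = (27.22−17.34) − (28.57−17.30) = 9.88 − 11.27 = -1.39; fold change = 2^1.39 = 2.621
YLR202W: ΔΔCt = (31.02−17.34) − (32.42−17.30) = 13.68 − 15.12 = -1.44; fold change = 2^1.44 = 2.713
YIL045C: ΔΔCt = (18.36−17.34) − (20.54−17.30) = 1.02 − 3.24 = -2.22; fold change = 2^2.22 = 4.659
YIL045C has the largest |ΔΔCt| = 2.22.

4.659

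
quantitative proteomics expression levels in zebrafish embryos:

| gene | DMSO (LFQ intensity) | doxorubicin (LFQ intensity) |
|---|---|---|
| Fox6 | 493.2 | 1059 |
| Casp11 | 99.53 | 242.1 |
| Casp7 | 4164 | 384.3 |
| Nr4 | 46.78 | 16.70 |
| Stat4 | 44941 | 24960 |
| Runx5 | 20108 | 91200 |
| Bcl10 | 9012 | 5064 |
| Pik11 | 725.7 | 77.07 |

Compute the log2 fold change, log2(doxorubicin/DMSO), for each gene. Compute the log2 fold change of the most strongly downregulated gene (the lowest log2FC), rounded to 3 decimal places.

log2(1059/493.2) = 1.102  (Fox6)
log2(242.1/99.53) = 1.282  (Casp11)
log2(384.3/4164) = -3.438  (Casp7)
log2(16.70/46.78) = -1.486  (Nr4)
log2(24960/44941) = -0.848  (Stat4)
log2(91200/20108) = 2.181  (Runx5)
log2(5064/9012) = -0.832  (Bcl10)
log2(77.07/725.7) = -3.235  (Pik11)
Casp7 is most strongly downregulated.

-3.438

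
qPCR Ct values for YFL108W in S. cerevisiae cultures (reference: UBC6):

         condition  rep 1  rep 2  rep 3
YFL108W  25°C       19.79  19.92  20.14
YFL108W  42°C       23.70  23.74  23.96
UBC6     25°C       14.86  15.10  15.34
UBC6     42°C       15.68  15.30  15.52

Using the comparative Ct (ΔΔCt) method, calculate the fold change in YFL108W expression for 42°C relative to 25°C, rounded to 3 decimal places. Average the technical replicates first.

0.092

Mean Ct: YFL108W 25°C 19.950; YFL108W 42°C 23.800; UBC6 25°C 15.100; UBC6 42°C 15.500
ΔCt(25°C) = 19.950 − 15.100 = 4.850
ΔCt(42°C) = 23.800 − 15.500 = 8.300
ΔΔCt = 8.300 − 4.850 = 3.450
Fold change = 2^(−3.450) = 0.0915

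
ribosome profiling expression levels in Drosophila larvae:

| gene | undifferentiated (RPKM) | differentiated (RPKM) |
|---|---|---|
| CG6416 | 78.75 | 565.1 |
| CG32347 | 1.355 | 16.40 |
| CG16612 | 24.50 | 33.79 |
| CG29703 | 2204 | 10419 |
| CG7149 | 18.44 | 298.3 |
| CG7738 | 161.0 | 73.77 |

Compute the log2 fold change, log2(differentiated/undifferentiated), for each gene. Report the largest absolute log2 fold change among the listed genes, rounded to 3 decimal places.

4.016

log2(565.1/78.75) = 2.843  (CG6416)
log2(16.40/1.355) = 3.597  (CG32347)
log2(33.79/24.50) = 0.464  (CG16612)
log2(10419/2204) = 2.241  (CG29703)
log2(298.3/18.44) = 4.016  (CG7149)
log2(73.77/161.0) = -1.126  (CG7738)
The largest magnitude belongs to CG7149.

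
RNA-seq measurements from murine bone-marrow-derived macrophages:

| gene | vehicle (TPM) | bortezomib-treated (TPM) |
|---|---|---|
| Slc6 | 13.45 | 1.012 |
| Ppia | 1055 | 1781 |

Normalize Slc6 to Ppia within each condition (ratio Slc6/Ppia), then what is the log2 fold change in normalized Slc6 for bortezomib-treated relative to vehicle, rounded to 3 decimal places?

-4.488

Slc6/Ppia (vehicle) = 13.45 / 1055 = 0.012749
Slc6/Ppia (bortezomib-treated) = 1.012 / 1781 = 0.00056822
Fold change = 0.00056822 / 0.012749 = 0.0446
log2(0.0446) = -4.4878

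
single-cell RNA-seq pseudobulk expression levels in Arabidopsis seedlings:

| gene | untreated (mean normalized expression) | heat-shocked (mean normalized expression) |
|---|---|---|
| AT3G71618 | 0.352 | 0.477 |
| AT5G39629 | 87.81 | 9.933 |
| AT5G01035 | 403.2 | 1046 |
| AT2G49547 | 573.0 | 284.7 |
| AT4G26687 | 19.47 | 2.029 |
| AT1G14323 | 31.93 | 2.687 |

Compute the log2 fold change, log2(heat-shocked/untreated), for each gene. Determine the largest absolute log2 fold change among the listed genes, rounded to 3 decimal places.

3.571

log2(0.477/0.352) = 0.438  (AT3G71618)
log2(9.933/87.81) = -3.144  (AT5G39629)
log2(1046/403.2) = 1.375  (AT5G01035)
log2(284.7/573.0) = -1.009  (AT2G49547)
log2(2.029/19.47) = -3.262  (AT4G26687)
log2(2.687/31.93) = -3.571  (AT1G14323)
The largest magnitude belongs to AT1G14323.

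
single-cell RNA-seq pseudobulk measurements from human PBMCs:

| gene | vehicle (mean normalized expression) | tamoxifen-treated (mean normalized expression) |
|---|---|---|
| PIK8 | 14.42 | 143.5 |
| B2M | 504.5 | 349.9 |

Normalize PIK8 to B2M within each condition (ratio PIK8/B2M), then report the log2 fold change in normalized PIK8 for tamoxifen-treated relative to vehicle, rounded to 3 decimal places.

3.843

PIK8/B2M (vehicle) = 14.42 / 504.5 = 0.028583
PIK8/B2M (tamoxifen-treated) = 143.5 / 349.9 = 0.41012
Fold change = 0.41012 / 0.028583 = 14.3484
log2(14.3484) = 3.8428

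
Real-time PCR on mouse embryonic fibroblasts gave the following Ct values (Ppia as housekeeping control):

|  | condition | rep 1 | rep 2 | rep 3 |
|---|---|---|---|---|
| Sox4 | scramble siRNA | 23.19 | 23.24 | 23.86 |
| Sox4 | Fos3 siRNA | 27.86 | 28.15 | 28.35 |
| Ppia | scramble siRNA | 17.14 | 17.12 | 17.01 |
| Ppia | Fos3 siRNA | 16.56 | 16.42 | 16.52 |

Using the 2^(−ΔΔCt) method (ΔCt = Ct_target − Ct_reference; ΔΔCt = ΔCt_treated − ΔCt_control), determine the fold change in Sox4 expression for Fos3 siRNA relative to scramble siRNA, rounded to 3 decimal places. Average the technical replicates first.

0.026

Mean Ct: Sox4 scramble siRNA 23.430; Sox4 Fos3 siRNA 28.120; Ppia scramble siRNA 17.090; Ppia Fos3 siRNA 16.500
ΔCt(scramble siRNA) = 23.430 − 17.090 = 6.340
ΔCt(Fos3 siRNA) = 28.120 − 16.500 = 11.620
ΔΔCt = 11.620 − 6.340 = 5.280
Fold change = 2^(−5.280) = 0.0257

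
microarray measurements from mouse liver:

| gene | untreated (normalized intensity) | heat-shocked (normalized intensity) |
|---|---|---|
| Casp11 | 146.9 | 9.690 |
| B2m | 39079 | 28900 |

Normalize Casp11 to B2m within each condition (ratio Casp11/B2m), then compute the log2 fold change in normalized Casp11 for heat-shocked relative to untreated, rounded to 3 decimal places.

-3.487

Casp11/B2m (untreated) = 146.9 / 39079 = 0.0037591
Casp11/B2m (heat-shocked) = 9.690 / 28900 = 0.00033529
Fold change = 0.00033529 / 0.0037591 = 0.0892
log2(0.0892) = -3.4869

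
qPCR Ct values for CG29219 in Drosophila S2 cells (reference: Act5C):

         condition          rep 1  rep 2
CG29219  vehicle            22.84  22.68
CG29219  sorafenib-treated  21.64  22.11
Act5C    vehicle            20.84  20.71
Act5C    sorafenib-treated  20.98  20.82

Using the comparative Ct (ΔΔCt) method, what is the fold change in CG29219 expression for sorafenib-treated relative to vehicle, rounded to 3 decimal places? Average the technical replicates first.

Mean Ct: CG29219 vehicle 22.760; CG29219 sorafenib-treated 21.875; Act5C vehicle 20.775; Act5C sorafenib-treated 20.900
ΔCt(vehicle) = 22.760 − 20.775 = 1.985
ΔCt(sorafenib-treated) = 21.875 − 20.900 = 0.975
ΔΔCt = 0.975 − 1.985 = -1.010
Fold change = 2^(−(-1.010)) = 2^1.010 = 2.0139

2.014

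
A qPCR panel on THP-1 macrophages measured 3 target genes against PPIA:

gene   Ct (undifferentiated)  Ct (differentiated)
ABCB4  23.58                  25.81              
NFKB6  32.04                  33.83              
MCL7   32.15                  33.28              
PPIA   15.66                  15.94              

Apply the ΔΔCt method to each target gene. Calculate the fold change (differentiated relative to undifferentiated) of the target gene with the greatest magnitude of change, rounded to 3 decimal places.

0.259

ABCB4: ΔΔCt = (25.81−15.94) − (23.58−15.66) = 9.87 − 7.92 = 1.95; fold change = 2^-1.95 = 0.259
NFKB6: ΔΔCt = (33.83−15.94) − (32.04−15.66) = 17.89 − 16.38 = 1.51; fold change = 2^-1.51 = 0.351
MCL7: ΔΔCt = (33.28−15.94) − (32.15−15.66) = 17.34 − 16.49 = 0.85; fold change = 2^-0.85 = 0.555
ABCB4 has the largest |ΔΔCt| = 1.95.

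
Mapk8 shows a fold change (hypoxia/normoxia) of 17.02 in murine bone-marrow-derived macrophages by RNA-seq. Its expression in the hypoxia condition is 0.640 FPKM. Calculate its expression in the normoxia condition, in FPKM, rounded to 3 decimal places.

0.038

normoxia expression = 0.640 / 17.02 = 0.038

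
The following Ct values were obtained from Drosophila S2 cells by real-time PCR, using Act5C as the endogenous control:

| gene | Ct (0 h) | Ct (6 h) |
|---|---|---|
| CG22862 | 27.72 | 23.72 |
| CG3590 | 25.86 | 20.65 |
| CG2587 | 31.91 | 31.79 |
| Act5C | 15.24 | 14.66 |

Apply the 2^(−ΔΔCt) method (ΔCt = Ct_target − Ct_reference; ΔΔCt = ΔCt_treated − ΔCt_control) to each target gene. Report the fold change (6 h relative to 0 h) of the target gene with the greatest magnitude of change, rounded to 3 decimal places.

CG22862: ΔΔCt = (23.72−14.66) − (27.72−15.24) = 9.06 − 12.48 = -3.42; fold change = 2^3.42 = 10.703
CG3590: ΔΔCt = (20.65−14.66) − (25.86−15.24) = 5.99 − 10.62 = -4.63; fold change = 2^4.63 = 24.761
CG2587: ΔΔCt = (31.79−14.66) − (31.91−15.24) = 17.13 − 16.67 = 0.46; fold change = 2^-0.46 = 0.727
CG3590 has the largest |ΔΔCt| = 4.63.

24.761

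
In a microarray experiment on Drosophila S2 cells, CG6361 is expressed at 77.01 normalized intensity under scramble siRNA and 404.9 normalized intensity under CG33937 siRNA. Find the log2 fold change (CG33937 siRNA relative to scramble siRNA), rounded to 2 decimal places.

Fold change = 404.9 / 77.01 = 5.2578
log2(5.2578) = 2.394

2.39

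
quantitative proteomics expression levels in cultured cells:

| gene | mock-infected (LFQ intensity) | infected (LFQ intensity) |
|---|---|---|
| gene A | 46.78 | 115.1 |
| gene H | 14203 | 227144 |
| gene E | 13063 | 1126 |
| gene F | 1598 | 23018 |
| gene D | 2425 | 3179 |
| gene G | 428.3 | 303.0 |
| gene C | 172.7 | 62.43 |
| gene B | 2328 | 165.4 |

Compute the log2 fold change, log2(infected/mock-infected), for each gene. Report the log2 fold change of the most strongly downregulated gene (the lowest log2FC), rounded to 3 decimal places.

-3.815

log2(115.1/46.78) = 1.299  (gene A)
log2(227144/14203) = 3.999  (gene H)
log2(1126/13063) = -3.536  (gene E)
log2(23018/1598) = 3.848  (gene F)
log2(3179/2425) = 0.391  (gene D)
log2(303.0/428.3) = -0.499  (gene G)
log2(62.43/172.7) = -1.468  (gene C)
log2(165.4/2328) = -3.815  (gene B)
gene B is most strongly downregulated.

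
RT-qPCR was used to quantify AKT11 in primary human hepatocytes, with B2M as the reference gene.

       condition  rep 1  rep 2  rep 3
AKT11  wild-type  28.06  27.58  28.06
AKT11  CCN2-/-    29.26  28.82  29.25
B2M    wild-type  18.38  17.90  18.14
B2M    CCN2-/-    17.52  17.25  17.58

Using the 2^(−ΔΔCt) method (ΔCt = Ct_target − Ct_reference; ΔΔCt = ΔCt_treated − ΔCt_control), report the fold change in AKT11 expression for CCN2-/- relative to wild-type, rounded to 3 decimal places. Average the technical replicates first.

0.268

Mean Ct: AKT11 wild-type 27.900; AKT11 CCN2-/- 29.110; B2M wild-type 18.140; B2M CCN2-/- 17.450
ΔCt(wild-type) = 27.900 − 18.140 = 9.760
ΔCt(CCN2-/-) = 29.110 − 17.450 = 11.660
ΔΔCt = 11.660 − 9.760 = 1.900
Fold change = 2^(−1.900) = 0.2679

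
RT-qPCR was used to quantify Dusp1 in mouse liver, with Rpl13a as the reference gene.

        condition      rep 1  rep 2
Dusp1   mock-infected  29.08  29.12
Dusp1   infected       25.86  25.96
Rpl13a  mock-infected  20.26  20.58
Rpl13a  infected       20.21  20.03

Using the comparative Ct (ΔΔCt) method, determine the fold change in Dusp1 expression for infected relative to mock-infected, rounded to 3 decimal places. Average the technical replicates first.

7.413

Mean Ct: Dusp1 mock-infected 29.100; Dusp1 infected 25.910; Rpl13a mock-infected 20.420; Rpl13a infected 20.120
ΔCt(mock-infected) = 29.100 − 20.420 = 8.680
ΔCt(infected) = 25.910 − 20.120 = 5.790
ΔΔCt = 5.790 − 8.680 = -2.890
Fold change = 2^(−(-2.890)) = 2^2.890 = 7.4127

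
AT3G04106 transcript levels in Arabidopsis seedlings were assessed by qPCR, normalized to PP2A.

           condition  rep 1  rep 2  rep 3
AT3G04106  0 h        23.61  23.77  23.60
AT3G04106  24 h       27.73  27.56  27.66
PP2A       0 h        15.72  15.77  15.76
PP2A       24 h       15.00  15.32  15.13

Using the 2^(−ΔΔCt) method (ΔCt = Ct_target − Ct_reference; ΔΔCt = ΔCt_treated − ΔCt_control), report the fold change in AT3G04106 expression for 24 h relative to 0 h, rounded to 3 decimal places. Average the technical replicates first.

0.042

Mean Ct: AT3G04106 0 h 23.660; AT3G04106 24 h 27.650; PP2A 0 h 15.750; PP2A 24 h 15.150
ΔCt(0 h) = 23.660 − 15.750 = 7.910
ΔCt(24 h) = 27.650 − 15.150 = 12.500
ΔΔCt = 12.500 − 7.910 = 4.590
Fold change = 2^(−4.590) = 0.0415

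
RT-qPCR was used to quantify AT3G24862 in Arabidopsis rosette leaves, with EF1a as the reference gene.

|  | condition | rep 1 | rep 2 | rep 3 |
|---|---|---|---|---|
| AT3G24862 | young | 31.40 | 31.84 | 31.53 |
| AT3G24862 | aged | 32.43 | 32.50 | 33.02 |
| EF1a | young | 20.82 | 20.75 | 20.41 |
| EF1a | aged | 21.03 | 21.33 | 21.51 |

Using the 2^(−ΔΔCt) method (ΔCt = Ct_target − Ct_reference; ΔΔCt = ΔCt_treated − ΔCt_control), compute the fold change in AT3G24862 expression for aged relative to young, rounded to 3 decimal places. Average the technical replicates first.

0.742

Mean Ct: AT3G24862 young 31.590; AT3G24862 aged 32.650; EF1a young 20.660; EF1a aged 21.290
ΔCt(young) = 31.590 − 20.660 = 10.930
ΔCt(aged) = 32.650 − 21.290 = 11.360
ΔΔCt = 11.360 − 10.930 = 0.430
Fold change = 2^(−0.430) = 0.7423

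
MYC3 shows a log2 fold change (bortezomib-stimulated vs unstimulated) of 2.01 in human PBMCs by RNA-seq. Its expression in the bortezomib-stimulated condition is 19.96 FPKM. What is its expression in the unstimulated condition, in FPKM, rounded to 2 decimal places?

4.96

Fold change = 2^(2.01) = 4.0278
unstimulated expression = 19.96 / 4.0278 = 4.96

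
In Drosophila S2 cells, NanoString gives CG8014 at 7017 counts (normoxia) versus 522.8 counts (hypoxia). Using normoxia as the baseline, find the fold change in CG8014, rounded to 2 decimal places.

Fold change = 522.8 / 7017 = 0.075
CG8014 is downregulated.

0.07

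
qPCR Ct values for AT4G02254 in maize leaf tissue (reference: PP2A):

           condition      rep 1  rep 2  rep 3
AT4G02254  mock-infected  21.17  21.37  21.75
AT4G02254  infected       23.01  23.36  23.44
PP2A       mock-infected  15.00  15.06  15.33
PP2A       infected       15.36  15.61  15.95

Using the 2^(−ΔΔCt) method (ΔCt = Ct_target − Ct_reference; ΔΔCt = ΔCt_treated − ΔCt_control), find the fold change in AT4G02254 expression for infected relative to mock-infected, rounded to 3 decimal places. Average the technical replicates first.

0.398

Mean Ct: AT4G02254 mock-infected 21.430; AT4G02254 infected 23.270; PP2A mock-infected 15.130; PP2A infected 15.640
ΔCt(mock-infected) = 21.430 − 15.130 = 6.300
ΔCt(infected) = 23.270 − 15.640 = 7.630
ΔΔCt = 7.630 − 6.300 = 1.330
Fold change = 2^(−1.330) = 0.3978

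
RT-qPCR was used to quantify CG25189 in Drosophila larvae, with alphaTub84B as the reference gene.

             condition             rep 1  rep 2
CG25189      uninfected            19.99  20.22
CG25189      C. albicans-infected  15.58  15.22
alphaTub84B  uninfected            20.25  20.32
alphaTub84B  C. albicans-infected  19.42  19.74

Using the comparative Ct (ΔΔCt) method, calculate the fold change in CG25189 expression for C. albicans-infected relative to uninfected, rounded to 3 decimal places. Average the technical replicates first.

Mean Ct: CG25189 uninfected 20.105; CG25189 C. albicans-infected 15.400; alphaTub84B uninfected 20.285; alphaTub84B C. albicans-infected 19.580
ΔCt(uninfected) = 20.105 − 20.285 = -0.180
ΔCt(C. albicans-infected) = 15.400 − 19.580 = -4.180
ΔΔCt = -4.180 − (-0.180) = -4.000
Fold change = 2^(−(-4.000)) = 2^4.000 = 16.0000

16.000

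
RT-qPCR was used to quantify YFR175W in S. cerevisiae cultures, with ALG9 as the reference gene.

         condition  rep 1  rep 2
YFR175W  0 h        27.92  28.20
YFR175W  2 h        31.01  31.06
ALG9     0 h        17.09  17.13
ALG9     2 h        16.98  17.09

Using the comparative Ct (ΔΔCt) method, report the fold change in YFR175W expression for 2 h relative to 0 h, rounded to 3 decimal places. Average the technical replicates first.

0.121

Mean Ct: YFR175W 0 h 28.060; YFR175W 2 h 31.035; ALG9 0 h 17.110; ALG9 2 h 17.035
ΔCt(0 h) = 28.060 − 17.110 = 10.950
ΔCt(2 h) = 31.035 − 17.035 = 14.000
ΔΔCt = 14.000 − 10.950 = 3.050
Fold change = 2^(−3.050) = 0.1207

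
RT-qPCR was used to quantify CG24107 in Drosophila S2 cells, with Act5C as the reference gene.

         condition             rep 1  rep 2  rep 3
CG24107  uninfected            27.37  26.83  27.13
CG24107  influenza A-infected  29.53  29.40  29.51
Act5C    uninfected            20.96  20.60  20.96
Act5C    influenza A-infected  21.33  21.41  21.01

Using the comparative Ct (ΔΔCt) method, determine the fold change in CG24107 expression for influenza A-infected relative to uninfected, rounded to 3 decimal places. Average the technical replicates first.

0.257

Mean Ct: CG24107 uninfected 27.110; CG24107 influenza A-infected 29.480; Act5C uninfected 20.840; Act5C influenza A-infected 21.250
ΔCt(uninfected) = 27.110 − 20.840 = 6.270
ΔCt(influenza A-infected) = 29.480 − 21.250 = 8.230
ΔΔCt = 8.230 − 6.270 = 1.960
Fold change = 2^(−1.960) = 0.2570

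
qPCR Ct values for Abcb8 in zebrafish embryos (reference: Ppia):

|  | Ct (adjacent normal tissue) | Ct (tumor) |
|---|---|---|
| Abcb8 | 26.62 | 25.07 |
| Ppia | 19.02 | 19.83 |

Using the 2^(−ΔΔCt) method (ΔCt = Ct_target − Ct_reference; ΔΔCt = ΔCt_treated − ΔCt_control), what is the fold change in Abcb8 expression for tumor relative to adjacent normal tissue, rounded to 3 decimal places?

5.134

ΔCt(adjacent normal tissue) = 26.620 − 19.020 = 7.600
ΔCt(tumor) = 25.070 − 19.830 = 5.240
ΔΔCt = 5.240 − 7.600 = -2.360
Fold change = 2^(−(-2.360)) = 2^2.360 = 5.1337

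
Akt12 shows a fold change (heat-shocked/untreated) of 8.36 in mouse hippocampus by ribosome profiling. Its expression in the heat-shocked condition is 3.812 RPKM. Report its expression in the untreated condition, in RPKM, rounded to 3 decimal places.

0.456

untreated expression = 3.812 / 8.36 = 0.456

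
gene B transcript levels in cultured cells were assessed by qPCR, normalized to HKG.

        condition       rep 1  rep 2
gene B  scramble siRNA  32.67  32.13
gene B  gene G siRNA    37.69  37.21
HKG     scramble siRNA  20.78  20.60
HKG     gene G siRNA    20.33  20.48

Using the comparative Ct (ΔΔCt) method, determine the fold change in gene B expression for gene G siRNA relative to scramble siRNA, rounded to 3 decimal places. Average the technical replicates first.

0.025

Mean Ct: gene B scramble siRNA 32.400; gene B gene G siRNA 37.450; HKG scramble siRNA 20.690; HKG gene G siRNA 20.405
ΔCt(scramble siRNA) = 32.400 − 20.690 = 11.710
ΔCt(gene G siRNA) = 37.450 − 20.405 = 17.045
ΔΔCt = 17.045 − 11.710 = 5.335
Fold change = 2^(−5.335) = 0.0248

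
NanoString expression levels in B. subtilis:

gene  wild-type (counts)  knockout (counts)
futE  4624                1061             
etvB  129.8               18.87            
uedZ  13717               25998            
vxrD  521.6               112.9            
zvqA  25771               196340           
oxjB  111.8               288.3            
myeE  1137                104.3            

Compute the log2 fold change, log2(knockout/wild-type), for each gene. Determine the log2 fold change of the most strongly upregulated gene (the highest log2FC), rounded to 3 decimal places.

log2(1061/4624) = -2.124  (futE)
log2(18.87/129.8) = -2.782  (etvB)
log2(25998/13717) = 0.922  (uedZ)
log2(112.9/521.6) = -2.208  (vxrD)
log2(196340/25771) = 2.930  (zvqA)
log2(288.3/111.8) = 1.367  (oxjB)
log2(104.3/1137) = -3.446  (myeE)
zvqA is most strongly upregulated.

2.930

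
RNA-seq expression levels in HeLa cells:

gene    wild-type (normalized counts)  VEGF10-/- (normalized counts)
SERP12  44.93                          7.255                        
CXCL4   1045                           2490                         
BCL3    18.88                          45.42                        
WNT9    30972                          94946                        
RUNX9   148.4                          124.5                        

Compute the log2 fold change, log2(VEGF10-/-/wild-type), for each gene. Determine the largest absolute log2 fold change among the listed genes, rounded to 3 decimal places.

2.631

log2(7.255/44.93) = -2.631  (SERP12)
log2(2490/1045) = 1.253  (CXCL4)
log2(45.42/18.88) = 1.266  (BCL3)
log2(94946/30972) = 1.616  (WNT9)
log2(124.5/148.4) = -0.253  (RUNX9)
The largest magnitude belongs to SERP12.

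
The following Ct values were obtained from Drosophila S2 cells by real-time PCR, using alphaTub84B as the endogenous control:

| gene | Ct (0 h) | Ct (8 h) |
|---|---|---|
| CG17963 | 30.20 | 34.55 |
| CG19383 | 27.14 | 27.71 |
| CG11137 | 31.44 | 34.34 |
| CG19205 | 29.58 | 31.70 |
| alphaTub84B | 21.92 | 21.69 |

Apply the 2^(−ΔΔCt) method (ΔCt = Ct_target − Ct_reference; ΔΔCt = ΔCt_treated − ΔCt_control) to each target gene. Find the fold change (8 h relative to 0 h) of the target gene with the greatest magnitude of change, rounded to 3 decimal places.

CG17963: ΔΔCt = (34.55−21.69) − (30.20−21.92) = 12.86 − 8.28 = 4.58; fold change = 2^-4.58 = 0.042
CG19383: ΔΔCt = (27.71−21.69) − (27.14−21.92) = 6.02 − 5.22 = 0.80; fold change = 2^-0.80 = 0.574
CG11137: ΔΔCt = (34.34−21.69) − (31.44−21.92) = 12.65 − 9.52 = 3.13; fold change = 2^-3.13 = 0.114
CG19205: ΔΔCt = (31.70−21.69) − (29.58−21.92) = 10.01 − 7.66 = 2.35; fold change = 2^-2.35 = 0.196
CG17963 has the largest |ΔΔCt| = 4.58.

0.042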